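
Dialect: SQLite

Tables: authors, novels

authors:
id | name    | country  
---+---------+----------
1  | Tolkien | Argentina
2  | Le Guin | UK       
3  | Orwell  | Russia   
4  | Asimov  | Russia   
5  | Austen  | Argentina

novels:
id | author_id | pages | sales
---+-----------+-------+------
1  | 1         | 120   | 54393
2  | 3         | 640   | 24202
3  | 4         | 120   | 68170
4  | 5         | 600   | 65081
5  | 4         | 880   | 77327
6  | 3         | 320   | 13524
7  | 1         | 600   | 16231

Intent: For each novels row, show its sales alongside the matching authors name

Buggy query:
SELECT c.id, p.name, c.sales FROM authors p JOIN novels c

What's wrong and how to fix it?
Bug: JOIN with no ON clause produces a cartesian product; every novels row pairs with every authors row

Fix: Add ON c.author_id = p.id to the JOIN

Corrected query:
SELECT c.id, p.name, c.sales FROM authors p JOIN novels c ON c.author_id = p.id

Result:
id | name    | sales
---+---------+------
1  | Tolkien | 54393
2  | Orwell  | 24202
3  | Asimov  | 68170
4  | Austen  | 65081
5  | Asimov  | 77327
6  | Orwell  | 13524
7  | Tolkien | 16231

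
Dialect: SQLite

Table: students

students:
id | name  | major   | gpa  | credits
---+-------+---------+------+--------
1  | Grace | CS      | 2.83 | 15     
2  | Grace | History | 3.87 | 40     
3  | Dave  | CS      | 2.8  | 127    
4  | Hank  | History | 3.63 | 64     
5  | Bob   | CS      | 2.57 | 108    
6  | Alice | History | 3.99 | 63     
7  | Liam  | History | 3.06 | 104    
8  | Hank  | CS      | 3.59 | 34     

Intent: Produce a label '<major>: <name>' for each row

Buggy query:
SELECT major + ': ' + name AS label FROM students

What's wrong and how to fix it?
Bug: '+' is numeric addition; on text columns SQLite converts them to 0 instead of concatenating

Fix: Use the || operator for string concatenation

Corrected query:
SELECT major || ': ' || name AS label FROM students

Result:
label         
--------------
CS: Grace     
History: Grace
CS: Dave      
History: Hank 
CS: Bob       
History: Alice
History: Liam 
CS: Hank      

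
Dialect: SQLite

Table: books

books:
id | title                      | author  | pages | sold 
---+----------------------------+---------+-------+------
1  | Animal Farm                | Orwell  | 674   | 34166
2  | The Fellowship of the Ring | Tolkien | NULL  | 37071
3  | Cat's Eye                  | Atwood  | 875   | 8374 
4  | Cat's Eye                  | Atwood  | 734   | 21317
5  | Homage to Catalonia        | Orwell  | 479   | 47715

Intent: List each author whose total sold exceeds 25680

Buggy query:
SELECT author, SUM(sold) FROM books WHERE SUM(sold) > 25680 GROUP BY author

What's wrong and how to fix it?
Bug: WHERE runs before GROUP BY, so aggregates aren't available there

Fix: Use HAVING (which filters groups after aggregation) instead of WHERE

Corrected query:
SELECT author, SUM(sold) FROM books GROUP BY author HAVING SUM(sold) > 25680

Result:
author  | SUM(sold)
--------+----------
Atwood  | 29691    
Orwell  | 81881    
Tolkien | 37071    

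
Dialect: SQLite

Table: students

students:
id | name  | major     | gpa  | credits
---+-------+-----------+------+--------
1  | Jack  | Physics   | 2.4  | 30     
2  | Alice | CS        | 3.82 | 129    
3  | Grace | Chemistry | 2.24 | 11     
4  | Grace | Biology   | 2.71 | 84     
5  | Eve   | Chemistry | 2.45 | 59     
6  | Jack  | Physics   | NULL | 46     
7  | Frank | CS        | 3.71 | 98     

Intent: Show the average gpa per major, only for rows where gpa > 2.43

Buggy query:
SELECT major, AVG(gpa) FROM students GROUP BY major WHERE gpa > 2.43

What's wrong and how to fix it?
Bug: Row-level WHERE must come before GROUP BY in the clause order

Fix: Move the WHERE clause before GROUP BY

Corrected query:
SELECT major, AVG(gpa) FROM students WHERE gpa > 2.43 GROUP BY major

Result:
major     | AVG(gpa)
----------+---------
Biology   | 2.71    
CS        | 3.765   
Chemistry | 2.45    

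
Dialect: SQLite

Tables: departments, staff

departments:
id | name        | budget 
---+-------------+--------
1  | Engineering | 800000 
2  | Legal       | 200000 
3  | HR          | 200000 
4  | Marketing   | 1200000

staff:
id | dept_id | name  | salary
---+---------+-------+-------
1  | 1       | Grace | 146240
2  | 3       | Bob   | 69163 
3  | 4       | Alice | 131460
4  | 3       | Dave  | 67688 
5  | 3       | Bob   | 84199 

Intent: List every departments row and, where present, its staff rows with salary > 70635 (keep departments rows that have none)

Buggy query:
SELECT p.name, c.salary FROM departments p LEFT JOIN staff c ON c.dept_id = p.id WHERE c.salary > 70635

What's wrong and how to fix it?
Bug: A WHERE condition on the right-hand table after LEFT JOIN drops unmatched parents

Fix: Move the right-table condition into the ON clause so unmatched parents are kept

Corrected query:
SELECT p.name, c.salary FROM departments p LEFT JOIN staff c ON c.dept_id = p.id AND c.salary > 70635

Result:
name        | salary
------------+-------
Engineering | 146240
Legal       | NULL  
HR          | 84199 
Marketing   | 131460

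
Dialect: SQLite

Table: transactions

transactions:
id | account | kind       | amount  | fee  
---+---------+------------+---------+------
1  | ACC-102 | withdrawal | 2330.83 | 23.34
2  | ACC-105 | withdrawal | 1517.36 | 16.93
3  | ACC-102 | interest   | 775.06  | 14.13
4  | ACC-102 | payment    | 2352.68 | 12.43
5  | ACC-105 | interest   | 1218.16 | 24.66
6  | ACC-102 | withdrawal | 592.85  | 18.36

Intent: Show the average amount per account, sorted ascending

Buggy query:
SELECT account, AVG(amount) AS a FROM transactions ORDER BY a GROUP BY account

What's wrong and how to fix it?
Bug: ORDER BY appears before GROUP BY; SQL clause order requires GROUP BY first

Fix: Move ORDER BY to the end, after GROUP BY

Corrected query:
SELECT account, AVG(amount) AS a FROM transactions GROUP BY account ORDER BY a

Result:
account | a       
--------+---------
ACC-105 | 1367.76 
ACC-102 | 1512.855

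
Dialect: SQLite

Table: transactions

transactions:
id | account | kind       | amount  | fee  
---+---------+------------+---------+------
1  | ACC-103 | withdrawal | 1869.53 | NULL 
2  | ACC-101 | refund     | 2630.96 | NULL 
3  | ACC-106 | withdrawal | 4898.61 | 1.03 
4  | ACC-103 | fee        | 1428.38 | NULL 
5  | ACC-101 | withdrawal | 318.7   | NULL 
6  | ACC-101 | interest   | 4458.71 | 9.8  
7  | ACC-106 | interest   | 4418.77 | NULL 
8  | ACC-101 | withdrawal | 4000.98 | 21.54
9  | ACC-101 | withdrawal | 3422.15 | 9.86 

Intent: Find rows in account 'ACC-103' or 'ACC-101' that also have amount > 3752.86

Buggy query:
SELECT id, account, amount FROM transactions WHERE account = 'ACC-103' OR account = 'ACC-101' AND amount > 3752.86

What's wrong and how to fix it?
Bug: Without parentheses, AND is evaluated before OR, so the amount filter only applies to the 'ACC-101' branch

Fix: Group the OR with parentheses (or use IN), then AND the threshold

Corrected query:
SELECT id, account, amount FROM transactions WHERE (account = 'ACC-103' OR account = 'ACC-101') AND amount > 3752.86

Result:
id | account | amount 
---+---------+--------
6  | ACC-101 | 4458.71
8  | ACC-101 | 4000.98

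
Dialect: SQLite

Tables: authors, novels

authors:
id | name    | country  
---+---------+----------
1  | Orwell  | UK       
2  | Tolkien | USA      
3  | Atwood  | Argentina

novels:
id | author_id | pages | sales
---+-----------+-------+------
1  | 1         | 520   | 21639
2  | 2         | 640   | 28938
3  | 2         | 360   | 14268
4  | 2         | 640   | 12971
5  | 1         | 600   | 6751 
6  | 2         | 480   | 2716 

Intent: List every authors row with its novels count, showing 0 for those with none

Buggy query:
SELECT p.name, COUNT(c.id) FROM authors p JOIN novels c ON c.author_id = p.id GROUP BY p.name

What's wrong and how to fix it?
Bug: An inner join excludes parents with zero children

Fix: Use LEFT JOIN so parents without children still appear (COUNT(c.id) gives 0)

Corrected query:
SELECT p.name, COUNT(c.id) FROM authors p LEFT JOIN novels c ON c.author_id = p.id GROUP BY p.name

Result:
name    | COUNT(c.id)
--------+------------
Atwood  | 0          
Orwell  | 2          
Tolkien | 4          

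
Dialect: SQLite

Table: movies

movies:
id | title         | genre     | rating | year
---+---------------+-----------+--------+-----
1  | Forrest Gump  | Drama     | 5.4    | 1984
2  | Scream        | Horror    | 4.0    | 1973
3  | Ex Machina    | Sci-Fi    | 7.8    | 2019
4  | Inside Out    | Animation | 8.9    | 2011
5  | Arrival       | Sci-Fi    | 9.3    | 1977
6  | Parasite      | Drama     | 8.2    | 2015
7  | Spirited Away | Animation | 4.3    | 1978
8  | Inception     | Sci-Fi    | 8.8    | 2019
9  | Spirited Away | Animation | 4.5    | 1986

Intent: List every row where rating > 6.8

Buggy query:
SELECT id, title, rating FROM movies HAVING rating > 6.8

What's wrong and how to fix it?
Bug: This is a non-aggregate query (no GROUP BY, no aggregates), so in SQLite the HAVING clause is invalid here; a row-level condition belongs in WHERE

Fix: Replace HAVING with WHERE since the condition applies to individual rows

Corrected query:
SELECT id, title, rating FROM movies WHERE rating > 6.8

Result:
id | title      | rating
---+------------+-------
3  | Ex Machina | 7.8   
4  | Inside Out | 8.9   
5  | Arrival    | 9.3   
6  | Parasite   | 8.2   
8  | Inception  | 8.8   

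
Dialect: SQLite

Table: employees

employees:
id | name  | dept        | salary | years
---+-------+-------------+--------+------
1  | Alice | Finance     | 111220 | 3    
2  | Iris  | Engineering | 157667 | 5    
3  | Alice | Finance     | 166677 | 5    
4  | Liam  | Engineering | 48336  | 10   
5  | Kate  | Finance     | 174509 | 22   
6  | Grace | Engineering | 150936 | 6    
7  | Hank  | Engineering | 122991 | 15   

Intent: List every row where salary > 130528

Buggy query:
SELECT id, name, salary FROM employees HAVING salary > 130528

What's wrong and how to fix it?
Bug: HAVING filters the output of aggregation, but this query has no GROUP BY and no aggregate functions, so SQLite rejects it (HAVING clause on a non-aggregate query); the condition here is per row

Fix: Use WHERE for row-level filtering

Corrected query:
SELECT id, name, salary FROM employees WHERE salary > 130528

Result:
id | name  | salary
---+-------+-------
2  | Iris  | 157667
3  | Alice | 166677
5  | Kate  | 174509
6  | Grace | 150936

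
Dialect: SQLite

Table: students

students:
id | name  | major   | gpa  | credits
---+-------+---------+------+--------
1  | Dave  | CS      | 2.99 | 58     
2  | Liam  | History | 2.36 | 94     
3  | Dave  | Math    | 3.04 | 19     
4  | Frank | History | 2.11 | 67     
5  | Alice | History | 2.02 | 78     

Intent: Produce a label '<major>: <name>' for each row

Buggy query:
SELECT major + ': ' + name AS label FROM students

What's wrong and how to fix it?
Bug: '+' is numeric addition; on text columns SQLite converts them to 0 instead of concatenating

Fix: Replace + with || to concatenate text

Corrected query:
SELECT major || ': ' || name AS label FROM students

Result:
label         
--------------
CS: Dave      
History: Liam 
Math: Dave    
History: Frank
History: Alice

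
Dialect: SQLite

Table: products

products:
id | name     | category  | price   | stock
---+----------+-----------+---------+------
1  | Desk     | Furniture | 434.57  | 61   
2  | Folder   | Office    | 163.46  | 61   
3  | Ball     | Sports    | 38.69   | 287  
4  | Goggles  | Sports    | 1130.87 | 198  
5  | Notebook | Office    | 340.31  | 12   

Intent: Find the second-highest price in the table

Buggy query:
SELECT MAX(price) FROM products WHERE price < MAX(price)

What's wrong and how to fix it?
Bug: The inner MAX is an aggregate inside WHERE, which is not allowed

Fix: Put the inner MAX in a scalar subquery

Corrected query:
SELECT MAX(price) FROM products WHERE price < (SELECT MAX(price) FROM products)

Result:
MAX(price)
----------
434.57    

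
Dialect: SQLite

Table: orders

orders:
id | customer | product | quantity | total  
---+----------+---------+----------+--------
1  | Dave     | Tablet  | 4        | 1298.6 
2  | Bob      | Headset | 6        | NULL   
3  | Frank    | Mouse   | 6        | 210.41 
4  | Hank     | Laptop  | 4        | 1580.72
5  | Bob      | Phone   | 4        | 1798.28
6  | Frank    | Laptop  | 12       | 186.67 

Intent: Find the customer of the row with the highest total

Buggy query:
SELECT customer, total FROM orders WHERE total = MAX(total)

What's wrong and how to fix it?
Bug: WHERE is evaluated per row; an aggregate over the whole table isn't defined there

Fix: Wrap MAX in a scalar subquery so WHERE compares against a single value

Corrected query:
SELECT customer, total FROM orders WHERE total = (SELECT MAX(total) FROM orders)

Result:
customer | total  
---------+--------
Bob      | 1798.28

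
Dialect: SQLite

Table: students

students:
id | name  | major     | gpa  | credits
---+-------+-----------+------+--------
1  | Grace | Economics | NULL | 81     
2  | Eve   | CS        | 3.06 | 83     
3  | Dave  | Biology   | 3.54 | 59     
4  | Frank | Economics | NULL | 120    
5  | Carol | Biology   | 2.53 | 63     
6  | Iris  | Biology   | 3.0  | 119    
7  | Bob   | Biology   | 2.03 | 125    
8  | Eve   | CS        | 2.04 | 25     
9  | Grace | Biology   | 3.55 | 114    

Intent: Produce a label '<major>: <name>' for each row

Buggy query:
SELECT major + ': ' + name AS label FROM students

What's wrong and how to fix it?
Bug: SQLite uses || for string concatenation; + coerces text to numbers (yielding 0)

Fix: Use the || operator for string concatenation

Corrected query:
SELECT major || ': ' || name AS label FROM students

Result:
label           
----------------
Economics: Grace
CS: Eve         
Biology: Dave   
Economics: Frank
Biology: Carol  
Biology: Iris   
Biology: Bob    
CS: Eve         
Biology: Grace  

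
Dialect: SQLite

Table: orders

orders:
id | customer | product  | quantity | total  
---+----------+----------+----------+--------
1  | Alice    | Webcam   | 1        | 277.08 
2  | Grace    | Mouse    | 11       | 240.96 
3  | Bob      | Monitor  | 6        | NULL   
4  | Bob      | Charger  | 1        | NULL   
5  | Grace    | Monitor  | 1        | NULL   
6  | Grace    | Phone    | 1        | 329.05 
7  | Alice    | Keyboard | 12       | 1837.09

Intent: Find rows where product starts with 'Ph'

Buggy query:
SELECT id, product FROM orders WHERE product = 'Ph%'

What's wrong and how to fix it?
Bug: '=' compares the literal string including the % character; pattern matching needs LIKE

Fix: Use LIKE for wildcard pattern matching

Corrected query:
SELECT id, product FROM orders WHERE product LIKE 'Ph%'

Result:
id | product
---+--------
6  | Phone  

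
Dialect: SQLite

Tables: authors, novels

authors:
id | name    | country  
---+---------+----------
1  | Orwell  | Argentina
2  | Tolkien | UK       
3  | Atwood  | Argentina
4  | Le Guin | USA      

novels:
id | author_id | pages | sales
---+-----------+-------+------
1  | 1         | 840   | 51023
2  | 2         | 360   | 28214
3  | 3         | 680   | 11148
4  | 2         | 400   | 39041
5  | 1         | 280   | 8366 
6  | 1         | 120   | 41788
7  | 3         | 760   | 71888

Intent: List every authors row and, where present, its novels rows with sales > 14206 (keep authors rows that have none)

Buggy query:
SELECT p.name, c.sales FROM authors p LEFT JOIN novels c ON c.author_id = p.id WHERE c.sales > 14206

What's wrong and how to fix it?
Bug: Filtering c.sales in WHERE discards the NULL rows produced by LEFT JOIN, turning it into an inner join

Fix: Move the right-table condition into the ON clause so unmatched parents are kept

Corrected query:
SELECT p.name, c.sales FROM authors p LEFT JOIN novels c ON c.author_id = p.id AND c.sales > 14206

Result:
name    | sales
--------+------
Orwell  | 41788
Orwell  | 51023
Tolkien | 28214
Tolkien | 39041
Atwood  | 71888
Le Guin | NULL 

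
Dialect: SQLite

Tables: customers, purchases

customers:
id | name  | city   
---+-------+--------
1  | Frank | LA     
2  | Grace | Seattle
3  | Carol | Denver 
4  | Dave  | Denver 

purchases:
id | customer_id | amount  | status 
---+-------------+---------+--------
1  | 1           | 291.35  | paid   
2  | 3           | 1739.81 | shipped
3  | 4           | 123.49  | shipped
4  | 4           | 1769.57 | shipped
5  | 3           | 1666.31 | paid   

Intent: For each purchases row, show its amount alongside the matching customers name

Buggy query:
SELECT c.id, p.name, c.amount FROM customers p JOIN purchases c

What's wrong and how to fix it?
Bug: Missing join condition: each purchases row is matched to all customers rows instead of just its own

Fix: Add ON c.customer_id = p.id to the JOIN

Corrected query:
SELECT c.id, p.name, c.amount FROM customers p JOIN purchases c ON c.customer_id = p.id

Result:
id | name  | amount 
---+-------+--------
1  | Frank | 291.35 
2  | Carol | 1739.81
3  | Dave  | 123.49 
4  | Dave  | 1769.57
5  | Carol | 1666.31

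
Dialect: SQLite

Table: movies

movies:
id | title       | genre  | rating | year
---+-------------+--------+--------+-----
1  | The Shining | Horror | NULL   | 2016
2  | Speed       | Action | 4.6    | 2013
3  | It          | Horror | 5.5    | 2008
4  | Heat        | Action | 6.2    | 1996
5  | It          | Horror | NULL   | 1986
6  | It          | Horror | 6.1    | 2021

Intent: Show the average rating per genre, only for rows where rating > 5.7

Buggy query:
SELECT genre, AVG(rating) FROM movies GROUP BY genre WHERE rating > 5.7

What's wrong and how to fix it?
Bug: Row-level WHERE must come before GROUP BY in the clause order

Fix: Move the WHERE clause before GROUP BY

Corrected query:
SELECT genre, AVG(rating) FROM movies WHERE rating > 5.7 GROUP BY genre

Result:
genre  | AVG(rating)
-------+------------
Action | 6.2        
Horror | 6.1        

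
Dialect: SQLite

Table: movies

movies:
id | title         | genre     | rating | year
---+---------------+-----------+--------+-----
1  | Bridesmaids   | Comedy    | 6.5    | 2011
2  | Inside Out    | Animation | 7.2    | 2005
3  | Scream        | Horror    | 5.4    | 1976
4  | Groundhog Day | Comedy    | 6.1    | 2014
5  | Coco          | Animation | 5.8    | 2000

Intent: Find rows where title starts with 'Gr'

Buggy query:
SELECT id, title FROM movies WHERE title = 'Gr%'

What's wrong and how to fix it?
Bug: Wildcards only work with LIKE; '=' treats '%' as a literal character

Fix: Replace '=' with LIKE so 'Gr%' is treated as a pattern

Corrected query:
SELECT id, title FROM movies WHERE title LIKE 'Gr%'

Result:
id | title        
---+--------------
4  | Groundhog Day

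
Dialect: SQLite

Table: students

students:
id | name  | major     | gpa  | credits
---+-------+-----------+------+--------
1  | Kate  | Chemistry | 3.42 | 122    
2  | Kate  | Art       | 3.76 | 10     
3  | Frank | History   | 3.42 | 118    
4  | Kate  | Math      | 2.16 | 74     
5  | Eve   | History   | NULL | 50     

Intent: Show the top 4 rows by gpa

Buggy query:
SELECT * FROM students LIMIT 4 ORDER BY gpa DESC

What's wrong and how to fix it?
Bug: LIMIT must come after ORDER BY

Fix: Sort with ORDER BY, then apply LIMIT

Corrected query:
SELECT * FROM students ORDER BY gpa DESC LIMIT 4

Result:
id | name  | major     | gpa  | credits
---+-------+-----------+------+--------
2  | Kate  | Art       | 3.76 | 10     
1  | Kate  | Chemistry | 3.42 | 122    
3  | Frank | History   | 3.42 | 118    
4  | Kate  | Math      | 2.16 | 74     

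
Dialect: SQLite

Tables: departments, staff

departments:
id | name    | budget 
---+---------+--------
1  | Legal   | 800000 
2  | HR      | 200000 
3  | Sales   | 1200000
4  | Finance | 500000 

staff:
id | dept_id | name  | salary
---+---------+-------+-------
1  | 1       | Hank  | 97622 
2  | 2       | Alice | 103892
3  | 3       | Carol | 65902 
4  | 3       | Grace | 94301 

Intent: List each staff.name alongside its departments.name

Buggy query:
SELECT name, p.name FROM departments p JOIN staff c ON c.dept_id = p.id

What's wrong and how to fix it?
Bug: Both tables have a 'name' column; the unqualified reference is ambiguous

Fix: Qualify the column with its table alias (c.name)

Corrected query:
SELECT c.name, p.name FROM departments p JOIN staff c ON c.dept_id = p.id

Result:
name  | name 
------+------
Hank  | Legal
Alice | HR   
Carol | Sales
Grace | Sales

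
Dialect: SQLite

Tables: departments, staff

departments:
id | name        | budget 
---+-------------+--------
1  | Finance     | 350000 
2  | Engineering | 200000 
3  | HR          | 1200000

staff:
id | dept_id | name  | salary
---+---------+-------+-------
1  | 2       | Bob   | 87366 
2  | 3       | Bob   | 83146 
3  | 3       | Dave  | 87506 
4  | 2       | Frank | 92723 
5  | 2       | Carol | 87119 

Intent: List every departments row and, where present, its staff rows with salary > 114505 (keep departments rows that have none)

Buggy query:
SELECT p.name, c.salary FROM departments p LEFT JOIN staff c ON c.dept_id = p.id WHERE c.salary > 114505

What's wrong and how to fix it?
Bug: A WHERE condition on the right-hand table after LEFT JOIN drops unmatched parents

Fix: Move the right-table condition into the ON clause so unmatched parents are kept

Corrected query:
SELECT p.name, c.salary FROM departments p LEFT JOIN staff c ON c.dept_id = p.id AND c.salary > 114505

Result:
name        | salary
------------+-------
Finance     | NULL  
Engineering | NULL  
HR          | NULL  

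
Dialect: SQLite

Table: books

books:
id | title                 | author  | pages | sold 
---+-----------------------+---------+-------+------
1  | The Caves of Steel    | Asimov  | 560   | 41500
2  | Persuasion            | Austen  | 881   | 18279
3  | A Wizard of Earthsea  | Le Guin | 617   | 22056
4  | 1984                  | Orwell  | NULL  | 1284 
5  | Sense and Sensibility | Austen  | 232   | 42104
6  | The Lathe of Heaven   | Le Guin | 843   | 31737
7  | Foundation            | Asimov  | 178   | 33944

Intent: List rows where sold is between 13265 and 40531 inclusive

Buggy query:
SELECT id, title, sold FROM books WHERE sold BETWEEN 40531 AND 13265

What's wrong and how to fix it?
Bug: BETWEEN expects the lower bound first; with 40531 AND 13265 the range is empty

Fix: Swap the bounds so the smaller value comes first

Corrected query:
SELECT id, title, sold FROM books WHERE sold BETWEEN 13265 AND 40531

Result:
id | title                | sold 
---+----------------------+------
2  | Persuasion           | 18279
3  | A Wizard of Earthsea | 22056
6  | The Lathe of Heaven  | 31737
7  | Foundation           | 33944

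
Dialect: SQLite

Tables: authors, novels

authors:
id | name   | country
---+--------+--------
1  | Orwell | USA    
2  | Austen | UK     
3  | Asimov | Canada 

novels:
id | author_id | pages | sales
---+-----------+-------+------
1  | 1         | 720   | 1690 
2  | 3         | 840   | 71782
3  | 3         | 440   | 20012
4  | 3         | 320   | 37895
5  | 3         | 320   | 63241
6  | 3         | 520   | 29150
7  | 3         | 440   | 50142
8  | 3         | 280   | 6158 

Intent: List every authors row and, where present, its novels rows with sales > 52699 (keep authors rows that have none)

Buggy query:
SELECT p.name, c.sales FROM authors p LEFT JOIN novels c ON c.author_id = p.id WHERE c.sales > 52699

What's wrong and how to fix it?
Bug: A WHERE condition on the right-hand table after LEFT JOIN drops unmatched parents

Fix: Put 'c.sales > 52699' in the JOIN's ON clause instead of WHERE

Corrected query:
SELECT p.name, c.sales FROM authors p LEFT JOIN novels c ON c.author_id = p.id AND c.sales > 52699

Result:
name   | sales
-------+------
Orwell | NULL 
Austen | NULL 
Asimov | 63241
Asimov | 71782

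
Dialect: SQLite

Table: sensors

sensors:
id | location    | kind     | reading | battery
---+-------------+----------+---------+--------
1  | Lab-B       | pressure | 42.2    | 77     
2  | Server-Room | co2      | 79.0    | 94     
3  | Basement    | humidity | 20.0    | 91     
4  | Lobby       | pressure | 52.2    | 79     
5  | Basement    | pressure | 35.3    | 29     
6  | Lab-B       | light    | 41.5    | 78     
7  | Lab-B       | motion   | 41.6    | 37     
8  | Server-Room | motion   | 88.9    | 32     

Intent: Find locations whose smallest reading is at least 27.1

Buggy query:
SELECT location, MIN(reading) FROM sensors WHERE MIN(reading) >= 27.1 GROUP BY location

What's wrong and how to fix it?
Bug: Aggregates like MIN are computed per group after WHERE runs

Fix: Use HAVING for the per-group MIN condition

Corrected query:
SELECT location, MIN(reading) FROM sensors GROUP BY location HAVING MIN(reading) >= 27.1

Result:
location    | MIN(reading)
------------+-------------
Lab-B       | 41.5        
Lobby       | 52.2        
Server-Room | 79          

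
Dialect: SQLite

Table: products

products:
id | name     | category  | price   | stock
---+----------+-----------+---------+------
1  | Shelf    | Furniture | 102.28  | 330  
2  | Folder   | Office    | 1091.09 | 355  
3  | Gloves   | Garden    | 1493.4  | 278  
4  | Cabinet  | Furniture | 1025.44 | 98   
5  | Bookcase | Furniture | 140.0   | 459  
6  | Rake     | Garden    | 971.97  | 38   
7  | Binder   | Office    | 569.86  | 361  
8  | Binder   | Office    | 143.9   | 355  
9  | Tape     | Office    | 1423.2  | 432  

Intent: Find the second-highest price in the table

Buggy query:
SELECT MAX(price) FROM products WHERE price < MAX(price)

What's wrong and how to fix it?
Bug: MAX(price) on the right of the comparison is an aggregate-in-WHERE error

Fix: Put the inner MAX in a scalar subquery

Corrected query:
SELECT MAX(price) FROM products WHERE price < (SELECT MAX(price) FROM products)

Result:
MAX(price)
----------
1423.2    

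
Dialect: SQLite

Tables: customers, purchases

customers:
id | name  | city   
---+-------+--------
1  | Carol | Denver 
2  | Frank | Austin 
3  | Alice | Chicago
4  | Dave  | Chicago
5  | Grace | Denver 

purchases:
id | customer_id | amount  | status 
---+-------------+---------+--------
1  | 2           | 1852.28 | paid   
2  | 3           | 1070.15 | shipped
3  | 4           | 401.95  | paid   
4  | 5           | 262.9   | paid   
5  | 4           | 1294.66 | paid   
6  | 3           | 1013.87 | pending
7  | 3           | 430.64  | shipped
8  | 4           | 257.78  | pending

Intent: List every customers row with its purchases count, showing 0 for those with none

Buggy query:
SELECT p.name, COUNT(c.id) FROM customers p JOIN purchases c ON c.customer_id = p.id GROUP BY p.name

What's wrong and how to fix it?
Bug: INNER JOIN drops customers rows that have no matching purchases rows

Fix: Switch to LEFT JOIN to retain unmatched parent rows

Corrected query:
SELECT p.name, COUNT(c.id) FROM customers p LEFT JOIN purchases c ON c.customer_id = p.id GROUP BY p.name

Result:
name  | COUNT(c.id)
------+------------
Alice | 3          
Carol | 0          
Dave  | 3          
Frank | 1          
Grace | 1          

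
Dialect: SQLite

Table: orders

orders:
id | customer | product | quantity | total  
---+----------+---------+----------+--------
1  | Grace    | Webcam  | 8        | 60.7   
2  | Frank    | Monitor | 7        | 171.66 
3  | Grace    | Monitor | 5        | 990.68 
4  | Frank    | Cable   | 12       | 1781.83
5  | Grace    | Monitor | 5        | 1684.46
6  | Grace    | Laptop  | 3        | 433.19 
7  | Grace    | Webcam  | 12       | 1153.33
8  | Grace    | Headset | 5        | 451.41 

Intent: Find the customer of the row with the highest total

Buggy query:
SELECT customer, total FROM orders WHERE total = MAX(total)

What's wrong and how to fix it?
Bug: MAX(total) is an aggregate and cannot be used directly in WHERE

Fix: Use a subquery: WHERE total = (SELECT MAX(total) FROM orders)

Corrected query:
SELECT customer, total FROM orders WHERE total = (SELECT MAX(total) FROM orders)

Result:
customer | total  
---------+--------
Frank    | 1781.83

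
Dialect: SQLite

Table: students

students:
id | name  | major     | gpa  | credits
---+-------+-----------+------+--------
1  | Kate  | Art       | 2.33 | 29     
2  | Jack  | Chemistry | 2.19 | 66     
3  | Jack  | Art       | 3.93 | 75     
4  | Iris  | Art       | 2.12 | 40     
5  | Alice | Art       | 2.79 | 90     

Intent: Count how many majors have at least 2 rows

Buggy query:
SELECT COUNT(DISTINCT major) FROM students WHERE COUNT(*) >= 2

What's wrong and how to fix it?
Bug: WHERE filters individual rows, not groups, so a group-level COUNT is invalid there

Fix: Use a subquery that GROUPs and filters with HAVING, then count its rows

Corrected query:
SELECT COUNT(*) FROM (SELECT major FROM students GROUP BY major HAVING COUNT(*) >= 2)

Result:
COUNT(*)
--------
1       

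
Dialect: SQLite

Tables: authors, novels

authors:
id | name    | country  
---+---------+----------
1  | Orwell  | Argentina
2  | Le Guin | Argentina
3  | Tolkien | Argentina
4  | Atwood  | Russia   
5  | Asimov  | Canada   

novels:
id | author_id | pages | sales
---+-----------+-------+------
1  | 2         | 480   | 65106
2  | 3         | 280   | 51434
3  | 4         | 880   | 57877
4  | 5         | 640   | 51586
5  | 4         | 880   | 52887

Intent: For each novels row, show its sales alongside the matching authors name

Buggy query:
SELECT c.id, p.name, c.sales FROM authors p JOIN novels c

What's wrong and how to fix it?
Bug: JOIN with no ON clause produces a cartesian product; every novels row pairs with every authors row

Fix: Specify the join condition linking the foreign key to the parent id

Corrected query:
SELECT c.id, p.name, c.sales FROM authors p JOIN novels c ON c.author_id = p.id

Result:
id | name    | sales
---+---------+------
1  | Le Guin | 65106
2  | Tolkien | 51434
3  | Atwood  | 57877
4  | Asimov  | 51586
5  | Atwood  | 52887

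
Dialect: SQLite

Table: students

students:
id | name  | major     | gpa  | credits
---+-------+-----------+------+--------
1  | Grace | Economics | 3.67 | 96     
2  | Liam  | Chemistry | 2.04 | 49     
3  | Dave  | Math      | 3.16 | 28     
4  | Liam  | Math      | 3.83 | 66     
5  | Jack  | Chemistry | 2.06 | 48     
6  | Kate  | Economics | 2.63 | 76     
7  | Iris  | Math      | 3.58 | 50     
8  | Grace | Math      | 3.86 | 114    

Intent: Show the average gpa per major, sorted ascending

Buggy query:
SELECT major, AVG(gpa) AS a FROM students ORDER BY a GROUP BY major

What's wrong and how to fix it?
Bug: GROUP BY must precede ORDER BY

Fix: Move ORDER BY to the end, after GROUP BY

Corrected query:
SELECT major, AVG(gpa) AS a FROM students GROUP BY major ORDER BY a

Result:
major     | a     
----------+-------
Chemistry | 2.05  
Economics | 3.15  
Math      | 3.6075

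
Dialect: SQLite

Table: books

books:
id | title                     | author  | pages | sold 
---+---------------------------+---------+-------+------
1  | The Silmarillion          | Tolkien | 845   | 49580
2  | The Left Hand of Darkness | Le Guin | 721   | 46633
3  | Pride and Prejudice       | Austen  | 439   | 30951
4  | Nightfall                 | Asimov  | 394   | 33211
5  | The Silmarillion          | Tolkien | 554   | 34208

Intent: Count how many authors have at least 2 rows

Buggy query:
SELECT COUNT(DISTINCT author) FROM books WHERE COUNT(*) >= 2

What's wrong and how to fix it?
Bug: COUNT(*) cannot appear in WHERE; the per-group count doesn't exist yet

Fix: Use a subquery that GROUPs and filters with HAVING, then count its rows

Corrected query:
SELECT COUNT(*) FROM (SELECT author FROM books GROUP BY author HAVING COUNT(*) >= 2)

Result:
COUNT(*)
--------
1       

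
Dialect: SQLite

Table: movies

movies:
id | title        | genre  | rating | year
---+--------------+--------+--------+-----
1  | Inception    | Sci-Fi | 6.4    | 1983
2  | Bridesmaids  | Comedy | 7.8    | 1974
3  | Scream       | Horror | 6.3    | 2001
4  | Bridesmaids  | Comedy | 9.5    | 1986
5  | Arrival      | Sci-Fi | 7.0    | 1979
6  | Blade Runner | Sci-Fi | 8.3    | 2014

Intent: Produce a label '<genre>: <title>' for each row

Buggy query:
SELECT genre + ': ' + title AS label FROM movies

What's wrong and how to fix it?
Bug: SQLite uses || for string concatenation; + coerces text to numbers (yielding 0)

Fix: Use the || operator for string concatenation

Corrected query:
SELECT genre || ': ' || title AS label FROM movies

Result:
label               
--------------------
Sci-Fi: Inception   
Comedy: Bridesmaids 
Horror: Scream      
Comedy: Bridesmaids 
Sci-Fi: Arrival     
Sci-Fi: Blade Runner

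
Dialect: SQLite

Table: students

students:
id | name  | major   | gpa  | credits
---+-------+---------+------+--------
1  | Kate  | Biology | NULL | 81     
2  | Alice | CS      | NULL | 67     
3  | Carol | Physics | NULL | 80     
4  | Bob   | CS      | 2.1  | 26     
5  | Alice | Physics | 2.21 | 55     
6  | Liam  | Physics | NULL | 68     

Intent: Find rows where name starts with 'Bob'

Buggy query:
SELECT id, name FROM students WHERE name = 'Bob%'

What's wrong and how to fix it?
Bug: Wildcards only work with LIKE; '=' treats '%' as a literal character

Fix: Use LIKE for wildcard pattern matching

Corrected query:
SELECT id, name FROM students WHERE name LIKE 'Bob%'

Result:
id | name
---+-----
4  | Bob 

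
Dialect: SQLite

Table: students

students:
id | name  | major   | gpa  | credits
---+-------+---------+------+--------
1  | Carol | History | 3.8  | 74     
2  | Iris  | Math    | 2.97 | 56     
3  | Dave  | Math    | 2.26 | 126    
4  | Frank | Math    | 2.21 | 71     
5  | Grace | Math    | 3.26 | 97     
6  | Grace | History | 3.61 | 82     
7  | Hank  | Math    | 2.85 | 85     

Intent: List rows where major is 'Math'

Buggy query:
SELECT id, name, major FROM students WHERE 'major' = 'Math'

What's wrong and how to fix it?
Bug: Single quotes denote string literals in SQL; the column name is being compared as a constant string

Fix: Reference the column as major without single quotes

Corrected query:
SELECT id, name, major FROM students WHERE major = 'Math'

Result:
id | name  | major
---+-------+------
2  | Iris  | Math 
3  | Dave  | Math 
4  | Frank | Math 
5  | Grace | Math 
7  | Hank  | Math 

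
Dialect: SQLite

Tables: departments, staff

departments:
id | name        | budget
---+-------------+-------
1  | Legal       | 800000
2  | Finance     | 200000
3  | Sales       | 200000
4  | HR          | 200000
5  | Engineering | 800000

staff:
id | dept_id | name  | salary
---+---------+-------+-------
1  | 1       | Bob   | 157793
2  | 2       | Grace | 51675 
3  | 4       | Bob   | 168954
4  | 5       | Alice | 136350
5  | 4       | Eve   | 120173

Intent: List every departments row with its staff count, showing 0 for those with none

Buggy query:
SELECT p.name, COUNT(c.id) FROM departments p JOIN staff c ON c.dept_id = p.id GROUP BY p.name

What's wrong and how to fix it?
Bug: An inner join excludes parents with zero children

Fix: Use LEFT JOIN so parents without children still appear (COUNT(c.id) gives 0)

Corrected query:
SELECT p.name, COUNT(c.id) FROM departments p LEFT JOIN staff c ON c.dept_id = p.id GROUP BY p.name

Result:
name        | COUNT(c.id)
------------+------------
Engineering | 1          
Finance     | 1          
HR          | 2          
Legal       | 1          
Sales       | 0          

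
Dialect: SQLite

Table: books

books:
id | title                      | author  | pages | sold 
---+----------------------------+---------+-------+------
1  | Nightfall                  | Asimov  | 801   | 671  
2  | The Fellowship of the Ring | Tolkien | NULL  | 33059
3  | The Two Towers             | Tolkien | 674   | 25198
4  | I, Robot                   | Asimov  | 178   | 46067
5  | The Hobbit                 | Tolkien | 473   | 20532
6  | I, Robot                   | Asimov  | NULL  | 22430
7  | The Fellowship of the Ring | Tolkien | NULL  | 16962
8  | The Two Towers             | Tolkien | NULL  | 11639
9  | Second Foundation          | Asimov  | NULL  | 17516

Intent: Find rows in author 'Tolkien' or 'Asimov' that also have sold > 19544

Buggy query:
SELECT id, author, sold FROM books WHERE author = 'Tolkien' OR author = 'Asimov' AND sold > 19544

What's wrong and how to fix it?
Bug: AND binds tighter than OR, so this parses as author = 'Tolkien' OR (author = 'Asimov' AND sold > 19544)

Fix: Group the OR with parentheses (or use IN), then AND the threshold

Corrected query:
SELECT id, author, sold FROM books WHERE (author = 'Tolkien' OR author = 'Asimov') AND sold > 19544

Result:
id | author  | sold 
---+---------+------
2  | Tolkien | 33059
3  | Tolkien | 25198
4  | Asimov  | 46067
5  | Tolkien | 20532
6  | Asimov  | 22430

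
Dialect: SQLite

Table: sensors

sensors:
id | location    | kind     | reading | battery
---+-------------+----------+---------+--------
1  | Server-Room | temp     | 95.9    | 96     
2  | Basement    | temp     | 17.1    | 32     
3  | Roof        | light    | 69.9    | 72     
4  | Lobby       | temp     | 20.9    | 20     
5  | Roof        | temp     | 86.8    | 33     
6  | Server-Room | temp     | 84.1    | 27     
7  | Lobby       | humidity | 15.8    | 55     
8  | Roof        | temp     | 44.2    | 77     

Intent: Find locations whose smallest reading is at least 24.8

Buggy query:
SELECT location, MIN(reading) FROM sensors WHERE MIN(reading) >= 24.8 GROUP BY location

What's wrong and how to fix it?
Bug: Aggregates like MIN are computed per group after WHERE runs

Fix: Replace WHERE with HAVING after the GROUP BY

Corrected query:
SELECT location, MIN(reading) FROM sensors GROUP BY location HAVING MIN(reading) >= 24.8

Result:
location    | MIN(reading)
------------+-------------
Roof        | 44.2        
Server-Room | 84.1        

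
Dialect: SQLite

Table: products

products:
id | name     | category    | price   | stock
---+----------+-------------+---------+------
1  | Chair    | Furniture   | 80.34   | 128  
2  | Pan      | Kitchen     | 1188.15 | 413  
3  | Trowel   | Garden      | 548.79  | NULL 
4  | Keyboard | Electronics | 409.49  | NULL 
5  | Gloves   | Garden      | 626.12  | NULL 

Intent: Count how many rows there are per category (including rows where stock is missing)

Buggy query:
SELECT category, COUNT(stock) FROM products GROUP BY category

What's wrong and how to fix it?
Bug: COUNT(column) counts non-NULL values only; rows with NULL stock aren't counted

Fix: Use COUNT(*) to count all rows regardless of NULL

Corrected query:
SELECT category, COUNT(*) FROM products GROUP BY category

Result:
category    | COUNT(*)
------------+---------
Electronics | 1       
Furniture   | 1       
Garden      | 2       
Kitchen     | 1       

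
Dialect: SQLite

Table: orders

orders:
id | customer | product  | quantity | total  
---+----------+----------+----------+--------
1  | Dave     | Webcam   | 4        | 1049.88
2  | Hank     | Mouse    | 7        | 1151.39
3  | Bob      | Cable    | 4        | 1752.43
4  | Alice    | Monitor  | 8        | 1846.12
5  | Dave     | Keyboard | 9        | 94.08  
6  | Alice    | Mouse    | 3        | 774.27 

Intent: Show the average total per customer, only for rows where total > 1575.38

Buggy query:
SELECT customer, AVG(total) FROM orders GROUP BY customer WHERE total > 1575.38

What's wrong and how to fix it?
Bug: WHERE cannot follow GROUP BY

Fix: Move the WHERE clause before GROUP BY

Corrected query:
SELECT customer, AVG(total) FROM orders WHERE total > 1575.38 GROUP BY customer

Result:
customer | AVG(total)
---------+-----------
Alice    | 1846.12   
Bob      | 1752.43   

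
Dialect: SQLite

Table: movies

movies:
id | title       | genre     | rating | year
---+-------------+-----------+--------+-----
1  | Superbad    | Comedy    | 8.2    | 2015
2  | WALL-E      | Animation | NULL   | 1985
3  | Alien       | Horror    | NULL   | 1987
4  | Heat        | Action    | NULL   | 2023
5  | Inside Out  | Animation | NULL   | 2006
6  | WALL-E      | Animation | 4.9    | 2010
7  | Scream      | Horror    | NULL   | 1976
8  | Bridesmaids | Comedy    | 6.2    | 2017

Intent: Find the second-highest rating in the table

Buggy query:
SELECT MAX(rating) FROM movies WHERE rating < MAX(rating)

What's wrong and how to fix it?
Bug: MAX(rating) on the right of the comparison is an aggregate-in-WHERE error

Fix: Put the inner MAX in a scalar subquery

Corrected query:
SELECT MAX(rating) FROM movies WHERE rating < (SELECT MAX(rating) FROM movies)

Result:
MAX(rating)
-----------
6.2        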